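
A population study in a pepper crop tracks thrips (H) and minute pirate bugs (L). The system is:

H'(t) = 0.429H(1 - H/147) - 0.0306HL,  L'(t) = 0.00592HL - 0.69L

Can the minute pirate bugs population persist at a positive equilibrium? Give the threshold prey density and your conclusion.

Threshold H = 117; K > 117, so yes, the predator persists.

The predator equation gives dL/dt > 0 only when H > 0.69/0.00592 = 117.
Without the predator, H → K = 147. Since 147 > 117, the predator can invade and persist.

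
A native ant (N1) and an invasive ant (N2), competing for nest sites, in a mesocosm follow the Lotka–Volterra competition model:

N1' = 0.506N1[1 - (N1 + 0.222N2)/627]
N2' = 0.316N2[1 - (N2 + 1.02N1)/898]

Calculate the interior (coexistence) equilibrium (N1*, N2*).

N1* ≈ 553, N2* ≈ 334

Setting both brackets to zero gives the nullclines N1 + 0.222N2 = 627 and 1.02N1 + N2 = 898.
Substituting N2 = 898 - 1.02N1 into the first: N1(1 - 0.222·1.02) = 627 - 0.222·898.
So N1* = 428/0.774 = 553, and then N2* = 898 - 1.02·553 = 334.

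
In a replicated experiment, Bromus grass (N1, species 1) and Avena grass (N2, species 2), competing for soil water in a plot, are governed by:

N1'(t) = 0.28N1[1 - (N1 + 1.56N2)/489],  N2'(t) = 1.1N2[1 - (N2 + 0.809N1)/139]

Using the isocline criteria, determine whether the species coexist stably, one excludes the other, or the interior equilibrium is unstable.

Compare the nullcline intercepts: K1/α12 = 489/1.56 = 313 > K2 = 139; K2/α21 = 139/0.809 = 172 < K1 = 489.
Since the inequalities point opposite ways, species 1 can invade but species 2 cannot.

species 1 excludes species 2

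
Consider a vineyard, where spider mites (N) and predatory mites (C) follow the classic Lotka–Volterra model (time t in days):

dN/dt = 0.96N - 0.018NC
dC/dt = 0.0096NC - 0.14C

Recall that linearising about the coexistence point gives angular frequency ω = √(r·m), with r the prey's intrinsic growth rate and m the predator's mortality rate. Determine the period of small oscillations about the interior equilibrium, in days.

T ≈ 17.1 days

Here r = 0.96 and m = 0.14, so r·m = 0.134.
ω = √0.134 = 0.367 per day, hence T = 2π/ω ≈ 17.1 days.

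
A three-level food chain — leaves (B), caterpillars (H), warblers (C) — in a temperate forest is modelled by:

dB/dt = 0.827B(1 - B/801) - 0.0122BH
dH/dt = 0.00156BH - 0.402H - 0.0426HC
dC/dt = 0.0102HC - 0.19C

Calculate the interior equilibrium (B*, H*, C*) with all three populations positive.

B* ≈ 581, H* ≈ 18.6, C* ≈ 11.8

From dC/dt = 0: 0.0102H* = 0.19, so H* = 18.6.
From dB/dt = 0: 0.827(1 - B*/801) = 0.0122·18.6, giving B* = 801·(1 - 0.275) = 581.
From dH/dt = 0: 0.00156·581 - 0.402 = 0.0426C*, so C* = 0.504/0.0426 = 11.8.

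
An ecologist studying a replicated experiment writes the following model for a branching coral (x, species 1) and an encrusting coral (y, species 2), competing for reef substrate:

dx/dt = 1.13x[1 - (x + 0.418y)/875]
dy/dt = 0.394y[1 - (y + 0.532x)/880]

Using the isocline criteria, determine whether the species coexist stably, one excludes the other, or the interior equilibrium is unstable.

Compare the nullcline intercepts: K1/α12 = 875/0.418 = 2090 > K2 = 880; K2/α21 = 880/0.532 = 1650 > K1 = 875.
Since both inequalities hold, each species can invade when rare, so the interior equilibrium is stable.

stable coexistence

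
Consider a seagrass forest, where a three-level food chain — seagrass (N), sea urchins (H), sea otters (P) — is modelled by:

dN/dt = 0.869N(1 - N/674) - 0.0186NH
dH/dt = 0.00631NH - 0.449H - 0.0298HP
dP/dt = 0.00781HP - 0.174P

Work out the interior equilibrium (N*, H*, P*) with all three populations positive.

N* ≈ 353, H* ≈ 22.3, P* ≈ 59.6

From dP/dt = 0: 0.00781H* = 0.174, so H* = 22.3.
From dN/dt = 0: 0.869(1 - N*/674) = 0.0186·22.3, giving N* = 674·(1 - 0.477) = 353.
From dH/dt = 0: 0.00631·353 - 0.449 = 0.0298P*, so P* = 1.78/0.0298 = 59.6.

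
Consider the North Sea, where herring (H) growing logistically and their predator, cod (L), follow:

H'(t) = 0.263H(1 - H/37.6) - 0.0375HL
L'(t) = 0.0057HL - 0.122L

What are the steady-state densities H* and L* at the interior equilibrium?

H* ≈ 21.4, L* ≈ 3.02

From dL/dt = 0 with L > 0: 0.0057H* = 0.122, so H* = 21.4.
Substitute into dH/dt = 0: 0.263(1 - 21.4/37.6) = 0.0375L*.
The bracket is 0.431, giving L* = 0.113/0.0375 = 3.02.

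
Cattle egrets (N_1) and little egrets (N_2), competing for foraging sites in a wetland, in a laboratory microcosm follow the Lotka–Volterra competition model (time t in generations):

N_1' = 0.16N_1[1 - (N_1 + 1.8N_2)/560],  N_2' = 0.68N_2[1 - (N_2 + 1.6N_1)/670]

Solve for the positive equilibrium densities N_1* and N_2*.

Setting both brackets to zero gives the nullclines N_1 + 1.8N_2 = 560 and 1.6N_1 + N_2 = 670.
Substituting N_2 = 670 - 1.6N_1 into the first: N_1(1 - 1.8·1.6) = 560 - 1.8·670.
So N_1* = -646/-1.88 = 344, and then N_2* = 670 - 1.6·344 = 120.

N_1* ≈ 344, N_2* ≈ 120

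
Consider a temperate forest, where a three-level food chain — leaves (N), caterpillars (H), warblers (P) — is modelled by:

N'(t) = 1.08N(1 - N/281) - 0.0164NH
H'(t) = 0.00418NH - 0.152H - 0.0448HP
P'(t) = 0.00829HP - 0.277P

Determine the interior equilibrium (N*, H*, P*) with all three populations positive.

N* ≈ 138, H* ≈ 33.4, P* ≈ 9.52

From dP/dt = 0: 0.00829H* = 0.277, so H* = 33.4.
From dN/dt = 0: 1.08(1 - N*/281) = 0.0164·33.4, giving N* = 281·(1 - 0.507) = 138.
From dH/dt = 0: 0.00418·138 - 0.152 = 0.0448P*, so P* = 0.427/0.0448 = 9.52.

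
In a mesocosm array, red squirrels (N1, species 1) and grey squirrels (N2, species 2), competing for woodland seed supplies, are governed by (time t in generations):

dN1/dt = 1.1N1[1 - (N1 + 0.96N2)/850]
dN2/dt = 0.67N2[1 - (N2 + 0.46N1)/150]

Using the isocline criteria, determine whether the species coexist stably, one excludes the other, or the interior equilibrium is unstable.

Compare the nullcline intercepts: K1/α12 = 850/0.96 = 885 > K2 = 150; K2/α21 = 150/0.46 = 326 < K1 = 850.
Since the inequalities point opposite ways, species 1 can invade but species 2 cannot.

species 1 excludes species 2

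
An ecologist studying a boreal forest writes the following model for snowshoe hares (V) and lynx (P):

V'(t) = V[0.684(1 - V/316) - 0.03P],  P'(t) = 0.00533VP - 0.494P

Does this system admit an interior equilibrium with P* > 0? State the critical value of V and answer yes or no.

The predator equation gives dP/dt > 0 only when V > 0.494/0.00533 = 92.7.
Without the predator, V → K = 316. Since 316 > 92.7, the predator can invade and persist.

Threshold V = 92.7; K > 92.7, so yes, the predator persists.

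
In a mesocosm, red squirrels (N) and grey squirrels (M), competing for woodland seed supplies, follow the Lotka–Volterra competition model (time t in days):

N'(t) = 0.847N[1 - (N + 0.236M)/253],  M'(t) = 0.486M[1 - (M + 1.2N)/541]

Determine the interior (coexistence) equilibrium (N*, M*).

Setting both brackets to zero gives the nullclines N + 0.236M = 253 and 1.2N + M = 541.
Substituting M = 541 - 1.2N into the first: N(1 - 0.236·1.2) = 253 - 0.236·541.
So N* = 125/0.717 = 175, and then M* = 541 - 1.2·175 = 331.

N* ≈ 175, M* ≈ 331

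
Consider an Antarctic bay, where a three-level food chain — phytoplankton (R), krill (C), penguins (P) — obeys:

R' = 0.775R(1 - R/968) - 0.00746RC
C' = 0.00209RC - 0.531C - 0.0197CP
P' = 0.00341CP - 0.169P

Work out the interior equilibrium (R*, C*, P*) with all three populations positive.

From dP/dt = 0: 0.00341C* = 0.169, so C* = 49.6.
From dR/dt = 0: 0.775(1 - R*/968) = 0.00746·49.6, giving R* = 968·(1 - 0.477) = 506.
From dC/dt = 0: 0.00209·506 - 0.531 = 0.0197P*, so P* = 0.527/0.0197 = 26.8.

R* ≈ 506, C* ≈ 49.6, P* ≈ 26.8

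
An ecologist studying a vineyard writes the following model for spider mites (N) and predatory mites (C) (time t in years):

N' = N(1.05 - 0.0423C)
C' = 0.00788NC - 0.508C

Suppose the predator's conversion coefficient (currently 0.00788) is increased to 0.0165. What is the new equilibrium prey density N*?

N* ≈ 30.8

At the interior fixed point, setting dC/dt = 0 with C > 0 fixes N* = (predator death rate)/(NC coefficient) — independent of the other coefficients.
With the change, N* = 0.508/0.0165 = 30.8; it falls from 64.5.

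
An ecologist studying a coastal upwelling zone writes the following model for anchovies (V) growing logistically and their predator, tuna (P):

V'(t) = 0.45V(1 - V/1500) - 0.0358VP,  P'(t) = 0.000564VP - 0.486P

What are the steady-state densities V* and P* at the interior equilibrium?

V* ≈ 862, P* ≈ 5.35

From dP/dt = 0 with P > 0: 0.000564V* = 0.486, so V* = 862.
Substitute into dV/dt = 0: 0.45(1 - 862/1500) = 0.0358P*.
The bracket is 0.426, giving P* = 0.191/0.0358 = 5.35.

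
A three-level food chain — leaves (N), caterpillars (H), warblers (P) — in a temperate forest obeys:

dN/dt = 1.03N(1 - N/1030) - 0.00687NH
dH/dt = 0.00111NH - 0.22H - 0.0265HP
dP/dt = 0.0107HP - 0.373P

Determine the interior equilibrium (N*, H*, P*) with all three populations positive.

N* ≈ 791, H* ≈ 34.9, P* ≈ 24.8

From dP/dt = 0: 0.0107H* = 0.373, so H* = 34.9.
From dN/dt = 0: 1.03(1 - N*/1030) = 0.00687·34.9, giving N* = 1030·(1 - 0.233) = 791.
From dH/dt = 0: 0.00111·791 - 0.22 = 0.0265P*, so P* = 0.657/0.0265 = 24.8.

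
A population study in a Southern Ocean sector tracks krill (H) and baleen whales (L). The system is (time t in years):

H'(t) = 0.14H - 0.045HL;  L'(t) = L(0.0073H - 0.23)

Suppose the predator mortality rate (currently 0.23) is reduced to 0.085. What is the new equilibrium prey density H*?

At the interior fixed point, setting dL/dt = 0 with L > 0 fixes H* = (predator death rate)/(HL coefficient) — independent of the other coefficients.
With the change, H* = 0.085/0.0073 = 11.6; it falls from 31.5.

H* ≈ 11.6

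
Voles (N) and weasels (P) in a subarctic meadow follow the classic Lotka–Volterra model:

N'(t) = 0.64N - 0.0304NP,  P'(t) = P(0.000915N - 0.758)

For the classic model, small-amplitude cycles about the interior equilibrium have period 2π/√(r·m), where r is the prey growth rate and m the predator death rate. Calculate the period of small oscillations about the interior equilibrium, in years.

T ≈ 9.02 years

Here r = 0.64 and m = 0.758, so r·m = 0.485.
ω = √0.485 = 0.697 per year, hence T = 2π/ω ≈ 9.02 years.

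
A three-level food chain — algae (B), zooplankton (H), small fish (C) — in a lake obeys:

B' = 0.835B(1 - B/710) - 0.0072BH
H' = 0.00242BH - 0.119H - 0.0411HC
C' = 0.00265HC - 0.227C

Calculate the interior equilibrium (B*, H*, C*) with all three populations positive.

From dC/dt = 0: 0.00265H* = 0.227, so H* = 85.7.
From dB/dt = 0: 0.835(1 - B*/710) = 0.0072·85.7, giving B* = 710·(1 - 0.739) = 186.
From dH/dt = 0: 0.00242·186 - 0.119 = 0.0411C*, so C* = 0.33/0.0411 = 8.03.

B* ≈ 186, H* ≈ 85.7, C* ≈ 8.03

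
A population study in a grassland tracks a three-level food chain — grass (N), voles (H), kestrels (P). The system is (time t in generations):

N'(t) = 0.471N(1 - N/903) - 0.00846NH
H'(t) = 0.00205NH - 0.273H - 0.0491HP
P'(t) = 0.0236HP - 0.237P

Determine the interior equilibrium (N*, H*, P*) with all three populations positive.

From dP/dt = 0: 0.0236H* = 0.237, so H* = 10.
From dN/dt = 0: 0.471(1 - N*/903) = 0.00846·10, giving N* = 903·(1 - 0.18) = 740.
From dH/dt = 0: 0.00205·740 - 0.273 = 0.0491P*, so P* = 1.24/0.0491 = 25.3.

N* ≈ 740, H* ≈ 10, P* ≈ 25.3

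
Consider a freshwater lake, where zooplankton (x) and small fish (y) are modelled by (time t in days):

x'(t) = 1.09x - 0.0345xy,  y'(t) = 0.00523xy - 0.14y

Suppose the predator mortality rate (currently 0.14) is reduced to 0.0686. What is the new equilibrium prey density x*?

At the interior fixed point, setting dy/dt = 0 with y > 0 fixes x* = (predator death rate)/(xy coefficient) — independent of the other coefficients.
With the change, x* = 0.0686/0.00523 = 13.1; it falls from 26.8.

x* ≈ 13.1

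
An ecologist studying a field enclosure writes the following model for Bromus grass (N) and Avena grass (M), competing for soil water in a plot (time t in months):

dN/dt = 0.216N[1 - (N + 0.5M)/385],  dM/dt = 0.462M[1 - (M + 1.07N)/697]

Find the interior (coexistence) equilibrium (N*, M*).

Setting both brackets to zero gives the nullclines N + 0.5M = 385 and 1.07N + M = 697.
Substituting M = 697 - 1.07N into the first: N(1 - 0.5·1.07) = 385 - 0.5·697.
So N* = 36.5/0.465 = 78.5, and then M* = 697 - 1.07·78.5 = 613.

N* ≈ 78.5, M* ≈ 613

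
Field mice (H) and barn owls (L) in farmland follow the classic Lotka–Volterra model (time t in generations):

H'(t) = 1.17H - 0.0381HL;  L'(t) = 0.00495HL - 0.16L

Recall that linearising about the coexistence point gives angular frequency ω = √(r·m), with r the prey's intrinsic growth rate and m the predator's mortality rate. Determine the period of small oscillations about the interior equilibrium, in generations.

Here r = 1.17 and m = 0.16, so r·m = 0.187.
ω = √0.187 = 0.433 per generation, hence T = 2π/ω ≈ 14.5 generations.

T ≈ 14.5 generations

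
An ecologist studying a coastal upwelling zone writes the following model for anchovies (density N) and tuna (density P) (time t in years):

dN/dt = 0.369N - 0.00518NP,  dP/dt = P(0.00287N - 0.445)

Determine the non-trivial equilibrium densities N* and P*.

N* ≈ 155, P* ≈ 71.2

Set dP/dt = 0 with P > 0: 0.00287N - 0.445 = 0, so N* = 0.445/0.00287 = 155.
Set dN/dt = 0 with N > 0: 0.369 - 0.00518P = 0, so P* = 0.369/0.00518 = 71.2.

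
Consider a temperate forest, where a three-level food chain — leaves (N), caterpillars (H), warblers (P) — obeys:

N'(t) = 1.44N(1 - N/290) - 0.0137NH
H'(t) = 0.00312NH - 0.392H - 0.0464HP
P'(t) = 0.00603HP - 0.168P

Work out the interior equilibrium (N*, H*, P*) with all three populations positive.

N* ≈ 213, H* ≈ 27.9, P* ≈ 5.88

From dP/dt = 0: 0.00603H* = 0.168, so H* = 27.9.
From dN/dt = 0: 1.44(1 - N*/290) = 0.0137·27.9, giving N* = 290·(1 - 0.265) = 213.
From dH/dt = 0: 0.00312·213 - 0.392 = 0.0464P*, so P* = 0.273/0.0464 = 5.88.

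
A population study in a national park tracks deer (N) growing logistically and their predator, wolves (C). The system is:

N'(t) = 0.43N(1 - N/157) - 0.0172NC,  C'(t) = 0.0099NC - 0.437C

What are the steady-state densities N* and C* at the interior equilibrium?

From dC/dt = 0 with C > 0: 0.0099N* = 0.437, so N* = 44.1.
Substitute into dN/dt = 0: 0.43(1 - 44.1/157) = 0.0172C*.
The bracket is 0.719, giving C* = 0.309/0.0172 = 18.

N* ≈ 44.1, C* ≈ 18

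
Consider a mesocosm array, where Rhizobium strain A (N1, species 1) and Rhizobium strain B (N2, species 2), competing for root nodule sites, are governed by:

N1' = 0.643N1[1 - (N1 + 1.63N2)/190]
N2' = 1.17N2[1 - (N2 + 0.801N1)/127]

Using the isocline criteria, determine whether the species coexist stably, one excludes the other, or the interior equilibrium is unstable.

unstable coexistence (outcome depends on initial conditions)

Compare the nullcline intercepts: K1/α12 = 190/1.63 = 117 < K2 = 127; K2/α21 = 127/0.801 = 159 < K1 = 190.
Since both are reversed, neither can invade when rare; the interior point is a saddle.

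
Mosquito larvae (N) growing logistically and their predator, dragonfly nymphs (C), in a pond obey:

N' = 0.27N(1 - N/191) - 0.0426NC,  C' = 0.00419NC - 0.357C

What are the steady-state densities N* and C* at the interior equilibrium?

From dC/dt = 0 with C > 0: 0.00419N* = 0.357, so N* = 85.2.
Substitute into dN/dt = 0: 0.27(1 - 85.2/191) = 0.0426C*.
The bracket is 0.554, giving C* = 0.15/0.0426 = 3.51.

N* ≈ 85.2, C* ≈ 3.51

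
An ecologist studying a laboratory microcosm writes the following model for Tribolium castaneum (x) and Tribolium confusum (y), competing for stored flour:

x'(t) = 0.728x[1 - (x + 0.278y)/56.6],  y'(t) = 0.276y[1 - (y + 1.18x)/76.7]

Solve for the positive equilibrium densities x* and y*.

x* ≈ 52.5, y* ≈ 14.8

Setting both brackets to zero gives the nullclines x + 0.278y = 56.6 and 1.18x + y = 76.7.
Substituting y = 76.7 - 1.18x into the first: x(1 - 0.278·1.18) = 56.6 - 0.278·76.7.
So x* = 35.3/0.672 = 52.5, and then y* = 76.7 - 1.18·52.5 = 14.8.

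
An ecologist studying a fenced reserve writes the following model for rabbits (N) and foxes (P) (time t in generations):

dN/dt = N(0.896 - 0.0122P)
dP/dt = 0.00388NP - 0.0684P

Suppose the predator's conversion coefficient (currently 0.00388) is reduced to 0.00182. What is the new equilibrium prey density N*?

N* ≈ 37.6

At the interior fixed point, setting dP/dt = 0 with P > 0 fixes N* = (predator death rate)/(NP coefficient) — independent of the other coefficients.
With the change, N* = 0.0684/0.00182 = 37.6; it rises from 17.6.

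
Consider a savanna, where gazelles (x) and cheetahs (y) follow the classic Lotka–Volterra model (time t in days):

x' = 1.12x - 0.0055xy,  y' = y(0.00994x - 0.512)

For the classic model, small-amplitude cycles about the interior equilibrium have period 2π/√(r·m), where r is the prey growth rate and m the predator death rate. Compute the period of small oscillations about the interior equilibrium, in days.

T ≈ 8.3 days

Here r = 1.12 and m = 0.512, so r·m = 0.573.
ω = √0.573 = 0.757 per day, hence T = 2π/ω ≈ 8.3 days.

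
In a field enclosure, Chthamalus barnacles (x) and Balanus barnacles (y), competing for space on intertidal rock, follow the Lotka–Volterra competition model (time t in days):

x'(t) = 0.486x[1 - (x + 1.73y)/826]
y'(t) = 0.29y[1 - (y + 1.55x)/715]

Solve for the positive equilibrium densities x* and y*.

Setting both brackets to zero gives the nullclines x + 1.73y = 826 and 1.55x + y = 715.
Substituting y = 715 - 1.55x into the first: x(1 - 1.73·1.55) = 826 - 1.73·715.
So x* = -411/-1.68 = 244, and then y* = 715 - 1.55·244 = 336.

x* ≈ 244, y* ≈ 336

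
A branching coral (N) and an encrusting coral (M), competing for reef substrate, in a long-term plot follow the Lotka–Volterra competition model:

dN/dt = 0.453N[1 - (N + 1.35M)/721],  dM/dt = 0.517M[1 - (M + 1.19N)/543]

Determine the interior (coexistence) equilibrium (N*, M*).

Setting both brackets to zero gives the nullclines N + 1.35M = 721 and 1.19N + M = 543.
Substituting M = 543 - 1.19N into the first: N(1 - 1.35·1.19) = 721 - 1.35·543.
So N* = -12.1/-0.607 = 19.9, and then M* = 543 - 1.19·19.9 = 519.

N* ≈ 19.9, M* ≈ 519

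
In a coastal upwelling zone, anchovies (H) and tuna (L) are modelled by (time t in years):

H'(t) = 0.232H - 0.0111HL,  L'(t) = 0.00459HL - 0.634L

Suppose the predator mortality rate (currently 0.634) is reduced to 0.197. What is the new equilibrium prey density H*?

At the interior fixed point, setting dL/dt = 0 with L > 0 fixes H* = (predator death rate)/(HL coefficient) — independent of the other coefficients.
With the change, H* = 0.197/0.00459 = 42.9; it falls from 138.

H* ≈ 42.9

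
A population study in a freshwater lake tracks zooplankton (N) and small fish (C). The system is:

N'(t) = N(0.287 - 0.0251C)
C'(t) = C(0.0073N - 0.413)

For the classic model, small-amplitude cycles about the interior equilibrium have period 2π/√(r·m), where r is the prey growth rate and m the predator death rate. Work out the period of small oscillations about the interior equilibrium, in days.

Here r = 0.287 and m = 0.413, so r·m = 0.119.
ω = √0.119 = 0.344 per day, hence T = 2π/ω ≈ 18.3 days.

T ≈ 18.3 days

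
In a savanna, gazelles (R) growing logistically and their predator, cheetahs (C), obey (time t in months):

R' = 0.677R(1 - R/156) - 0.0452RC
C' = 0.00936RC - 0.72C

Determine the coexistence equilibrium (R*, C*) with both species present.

From dC/dt = 0 with C > 0: 0.00936R* = 0.72, so R* = 76.9.
Substitute into dR/dt = 0: 0.677(1 - 76.9/156) = 0.0452C*.
The bracket is 0.507, giving C* = 0.343/0.0452 = 7.59.

R* ≈ 76.9, C* ≈ 7.59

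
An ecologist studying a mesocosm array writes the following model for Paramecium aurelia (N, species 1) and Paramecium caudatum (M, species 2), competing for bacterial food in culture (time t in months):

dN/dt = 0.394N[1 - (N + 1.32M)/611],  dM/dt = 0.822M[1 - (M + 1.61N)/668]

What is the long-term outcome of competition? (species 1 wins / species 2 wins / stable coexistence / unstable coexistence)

Compare the nullcline intercepts: K1/α12 = 611/1.32 = 463 < K2 = 668; K2/α21 = 668/1.61 = 415 < K1 = 611.
Since both are reversed, neither can invade when rare; the interior point is a saddle.

unstable coexistence (outcome depends on initial conditions)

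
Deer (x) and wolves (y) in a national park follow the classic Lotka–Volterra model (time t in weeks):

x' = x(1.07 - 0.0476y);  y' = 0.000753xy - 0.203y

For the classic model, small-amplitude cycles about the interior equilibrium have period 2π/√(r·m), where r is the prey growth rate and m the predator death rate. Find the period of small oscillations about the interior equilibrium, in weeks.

T ≈ 13.5 weeks

Here r = 1.07 and m = 0.203, so r·m = 0.217.
ω = √0.217 = 0.466 per week, hence T = 2π/ω ≈ 13.5 weeks.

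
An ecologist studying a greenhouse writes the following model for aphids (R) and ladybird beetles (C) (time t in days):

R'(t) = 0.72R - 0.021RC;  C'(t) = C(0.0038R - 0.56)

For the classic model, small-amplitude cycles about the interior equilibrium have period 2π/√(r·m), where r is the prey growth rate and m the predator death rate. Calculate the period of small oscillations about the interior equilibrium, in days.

Here r = 0.72 and m = 0.56, so r·m = 0.403.
ω = √0.403 = 0.635 per day, hence T = 2π/ω ≈ 9.9 days.

T ≈ 9.9 days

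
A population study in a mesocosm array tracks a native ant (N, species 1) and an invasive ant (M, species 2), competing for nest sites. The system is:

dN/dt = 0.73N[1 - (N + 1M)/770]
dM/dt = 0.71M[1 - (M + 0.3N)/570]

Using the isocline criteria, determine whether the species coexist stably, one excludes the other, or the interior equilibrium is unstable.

stable coexistence

Compare the nullcline intercepts: K1/α12 = 770/1 = 770 > K2 = 570; K2/α21 = 570/0.3 = 1900 > K1 = 770.
Since both inequalities hold, each species can invade when rare, so the interior equilibrium is stable.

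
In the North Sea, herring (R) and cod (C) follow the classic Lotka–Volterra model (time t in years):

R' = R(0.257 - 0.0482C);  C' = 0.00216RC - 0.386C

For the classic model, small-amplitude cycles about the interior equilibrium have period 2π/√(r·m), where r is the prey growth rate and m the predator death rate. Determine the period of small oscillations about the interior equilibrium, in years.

Here r = 0.257 and m = 0.386, so r·m = 0.0992.
ω = √0.0992 = 0.315 per year, hence T = 2π/ω ≈ 19.9 years.

T ≈ 19.9 years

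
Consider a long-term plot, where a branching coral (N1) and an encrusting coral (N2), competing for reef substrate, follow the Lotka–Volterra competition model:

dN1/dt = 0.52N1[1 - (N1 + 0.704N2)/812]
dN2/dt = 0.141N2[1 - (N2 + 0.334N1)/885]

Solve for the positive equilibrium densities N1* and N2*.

Setting both brackets to zero gives the nullclines N1 + 0.704N2 = 812 and 0.334N1 + N2 = 885.
Substituting N2 = 885 - 0.334N1 into the first: N1(1 - 0.704·0.334) = 812 - 0.704·885.
So N1* = 189/0.765 = 247, and then N2* = 885 - 0.334·247 = 802.

N1* ≈ 247, N2* ≈ 802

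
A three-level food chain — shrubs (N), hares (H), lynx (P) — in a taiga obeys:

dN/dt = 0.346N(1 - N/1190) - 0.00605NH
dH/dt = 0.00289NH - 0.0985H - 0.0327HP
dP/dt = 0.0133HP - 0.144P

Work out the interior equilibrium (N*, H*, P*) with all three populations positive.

N* ≈ 965, H* ≈ 10.8, P* ≈ 82.2

From dP/dt = 0: 0.0133H* = 0.144, so H* = 10.8.
From dN/dt = 0: 0.346(1 - N*/1190) = 0.00605·10.8, giving N* = 1190·(1 - 0.189) = 965.
From dH/dt = 0: 0.00289·965 - 0.0985 = 0.0327P*, so P* = 2.69/0.0327 = 82.2.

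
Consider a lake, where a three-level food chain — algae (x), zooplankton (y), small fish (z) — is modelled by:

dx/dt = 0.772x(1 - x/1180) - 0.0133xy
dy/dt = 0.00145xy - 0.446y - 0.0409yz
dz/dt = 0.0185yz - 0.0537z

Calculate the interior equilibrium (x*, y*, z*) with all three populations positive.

From dz/dt = 0: 0.0185y* = 0.0537, so y* = 2.9.
From dx/dt = 0: 0.772(1 - x*/1180) = 0.0133·2.9, giving x* = 1180·(1 - 0.05) = 1120.
From dy/dt = 0: 0.00145·1120 - 0.446 = 0.0409z*, so z* = 1.18/0.0409 = 28.8.

x* ≈ 1120, y* ≈ 2.9, z* ≈ 28.8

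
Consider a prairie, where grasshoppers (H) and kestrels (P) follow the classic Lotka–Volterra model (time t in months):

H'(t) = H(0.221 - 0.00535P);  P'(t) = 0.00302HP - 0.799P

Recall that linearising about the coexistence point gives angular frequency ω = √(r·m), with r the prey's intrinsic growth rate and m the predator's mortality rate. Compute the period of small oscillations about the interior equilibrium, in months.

T ≈ 15 months

Here r = 0.221 and m = 0.799, so r·m = 0.177.
ω = √0.177 = 0.42 per month, hence T = 2π/ω ≈ 15 months.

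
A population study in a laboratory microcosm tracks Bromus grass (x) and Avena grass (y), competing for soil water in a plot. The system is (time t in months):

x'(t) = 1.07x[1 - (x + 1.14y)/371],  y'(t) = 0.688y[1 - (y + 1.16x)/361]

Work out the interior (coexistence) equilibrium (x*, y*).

x* ≈ 126, y* ≈ 215

Setting both brackets to zero gives the nullclines x + 1.14y = 371 and 1.16x + y = 361.
Substituting y = 361 - 1.16x into the first: x(1 - 1.14·1.16) = 371 - 1.14·361.
So x* = -40.5/-0.322 = 126, and then y* = 361 - 1.16·126 = 215.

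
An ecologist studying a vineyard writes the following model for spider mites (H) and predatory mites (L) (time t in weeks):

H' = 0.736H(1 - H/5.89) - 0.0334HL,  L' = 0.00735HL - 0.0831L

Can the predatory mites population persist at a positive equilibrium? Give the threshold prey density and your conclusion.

The predator equation gives dL/dt > 0 only when H > 0.0831/0.00735 = 11.3.
Without the predator, H → K = 5.89. Since 5.89 < 11.3, the predator cannot invade.

Threshold H = 11.3; K < 11.3, so no, the predator goes extinct.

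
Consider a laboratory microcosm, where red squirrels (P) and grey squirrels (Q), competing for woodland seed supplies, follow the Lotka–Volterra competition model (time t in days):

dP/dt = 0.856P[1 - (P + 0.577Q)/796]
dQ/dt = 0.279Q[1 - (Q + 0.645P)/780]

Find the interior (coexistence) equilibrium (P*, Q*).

Setting both brackets to zero gives the nullclines P + 0.577Q = 796 and 0.645P + Q = 780.
Substituting Q = 780 - 0.645P into the first: P(1 - 0.577·0.645) = 796 - 0.577·780.
So P* = 346/0.628 = 551, and then Q* = 780 - 0.645·551 = 425.

P* ≈ 551, Q* ≈ 425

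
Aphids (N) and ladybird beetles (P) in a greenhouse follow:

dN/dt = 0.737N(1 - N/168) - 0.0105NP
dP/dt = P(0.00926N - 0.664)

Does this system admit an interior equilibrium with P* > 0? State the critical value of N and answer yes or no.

Threshold N = 71.7; K > 71.7, so yes, the predator persists.

The predator equation gives dP/dt > 0 only when N > 0.664/0.00926 = 71.7.
Without the predator, N → K = 168. Since 168 > 71.7, the predator can invade and persist.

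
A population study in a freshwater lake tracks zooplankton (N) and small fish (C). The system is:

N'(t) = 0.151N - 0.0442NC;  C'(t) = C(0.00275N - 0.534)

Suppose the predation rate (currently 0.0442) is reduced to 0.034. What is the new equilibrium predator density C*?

At the interior fixed point, setting dN/dt = 0 with N > 0 fixes C* = (prey growth rate)/(NC coefficient) — independent of the other coefficients.
With the change, C* = 0.151/0.034 = 4.44; it rises from 3.42.

C* ≈ 4.44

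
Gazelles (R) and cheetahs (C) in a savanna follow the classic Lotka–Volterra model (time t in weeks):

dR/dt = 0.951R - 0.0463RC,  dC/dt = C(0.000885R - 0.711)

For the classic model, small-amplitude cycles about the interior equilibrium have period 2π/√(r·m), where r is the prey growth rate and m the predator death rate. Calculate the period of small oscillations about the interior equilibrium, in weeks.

T ≈ 7.64 weeks

Here r = 0.951 and m = 0.711, so r·m = 0.676.
ω = √0.676 = 0.822 per week, hence T = 2π/ω ≈ 7.64 weeks.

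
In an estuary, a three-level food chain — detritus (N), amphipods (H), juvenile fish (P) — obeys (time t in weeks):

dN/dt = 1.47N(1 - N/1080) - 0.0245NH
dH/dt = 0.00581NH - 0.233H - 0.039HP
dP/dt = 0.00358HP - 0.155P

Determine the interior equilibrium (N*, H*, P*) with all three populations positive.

N* ≈ 301, H* ≈ 43.3, P* ≈ 38.8

From dP/dt = 0: 0.00358H* = 0.155, so H* = 43.3.
From dN/dt = 0: 1.47(1 - N*/1080) = 0.0245·43.3, giving N* = 1080·(1 - 0.722) = 301.
From dH/dt = 0: 0.00581·301 - 0.233 = 0.039P*, so P* = 1.51/0.039 = 38.8.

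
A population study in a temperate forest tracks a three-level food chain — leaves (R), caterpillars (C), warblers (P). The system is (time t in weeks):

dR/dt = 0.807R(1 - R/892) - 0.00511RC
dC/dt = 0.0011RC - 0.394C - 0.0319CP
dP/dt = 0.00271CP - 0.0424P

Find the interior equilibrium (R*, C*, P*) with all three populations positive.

From dP/dt = 0: 0.00271C* = 0.0424, so C* = 15.6.
From dR/dt = 0: 0.807(1 - R*/892) = 0.00511·15.6, giving R* = 892·(1 - 0.0991) = 804.
From dC/dt = 0: 0.0011·804 - 0.394 = 0.0319P*, so P* = 0.49/0.0319 = 15.4.

R* ≈ 804, C* ≈ 15.6, P* ≈ 15.4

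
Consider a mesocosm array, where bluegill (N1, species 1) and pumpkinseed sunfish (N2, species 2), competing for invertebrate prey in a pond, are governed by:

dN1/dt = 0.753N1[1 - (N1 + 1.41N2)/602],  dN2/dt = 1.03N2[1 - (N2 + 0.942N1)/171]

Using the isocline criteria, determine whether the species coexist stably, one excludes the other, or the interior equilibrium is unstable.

Compare the nullcline intercepts: K1/α12 = 602/1.41 = 427 > K2 = 171; K2/α21 = 171/0.942 = 182 < K1 = 602.
Since the inequalities point opposite ways, species 1 can invade but species 2 cannot.

species 1 excludes species 2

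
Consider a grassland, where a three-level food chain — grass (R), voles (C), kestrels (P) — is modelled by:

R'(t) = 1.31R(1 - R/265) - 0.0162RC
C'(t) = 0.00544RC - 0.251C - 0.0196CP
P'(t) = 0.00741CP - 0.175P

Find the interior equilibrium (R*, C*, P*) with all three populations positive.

R* ≈ 188, C* ≈ 23.6, P* ≈ 39.3

From dP/dt = 0: 0.00741C* = 0.175, so C* = 23.6.
From dR/dt = 0: 1.31(1 - R*/265) = 0.0162·23.6, giving R* = 265·(1 - 0.292) = 188.
From dC/dt = 0: 0.00544·188 - 0.251 = 0.0196P*, so P* = 0.77/0.0196 = 39.3.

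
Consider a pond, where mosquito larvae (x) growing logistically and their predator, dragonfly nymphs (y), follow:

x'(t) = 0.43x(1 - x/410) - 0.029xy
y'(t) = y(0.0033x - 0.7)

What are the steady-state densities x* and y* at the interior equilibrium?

From dy/dt = 0 with y > 0: 0.0033x* = 0.7, so x* = 212.
Substitute into dx/dt = 0: 0.43(1 - 212/410) = 0.029y*.
The bracket is 0.483, giving y* = 0.208/0.029 = 7.16.

x* ≈ 212, y* ≈ 7.16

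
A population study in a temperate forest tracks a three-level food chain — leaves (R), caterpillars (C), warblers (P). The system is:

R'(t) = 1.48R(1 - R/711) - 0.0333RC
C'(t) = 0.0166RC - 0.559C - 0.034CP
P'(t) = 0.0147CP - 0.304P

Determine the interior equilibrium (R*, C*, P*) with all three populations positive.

From dP/dt = 0: 0.0147C* = 0.304, so C* = 20.7.
From dR/dt = 0: 1.48(1 - R*/711) = 0.0333·20.7, giving R* = 711·(1 - 0.465) = 380.
From dC/dt = 0: 0.0166·380 - 0.559 = 0.034P*, so P* = 5.75/0.034 = 169.

R* ≈ 380, C* ≈ 20.7, P* ≈ 169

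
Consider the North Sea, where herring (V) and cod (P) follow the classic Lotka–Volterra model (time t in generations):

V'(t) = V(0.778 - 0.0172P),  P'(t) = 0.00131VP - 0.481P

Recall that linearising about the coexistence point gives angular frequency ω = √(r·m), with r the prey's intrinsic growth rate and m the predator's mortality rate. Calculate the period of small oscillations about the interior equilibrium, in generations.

Here r = 0.778 and m = 0.481, so r·m = 0.374.
ω = √0.374 = 0.612 per generation, hence T = 2π/ω ≈ 10.3 generations.

T ≈ 10.3 generations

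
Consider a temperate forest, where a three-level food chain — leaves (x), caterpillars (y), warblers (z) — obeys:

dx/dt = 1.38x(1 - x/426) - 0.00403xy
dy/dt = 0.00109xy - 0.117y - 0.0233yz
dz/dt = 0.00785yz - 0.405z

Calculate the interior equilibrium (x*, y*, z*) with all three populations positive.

From dz/dt = 0: 0.00785y* = 0.405, so y* = 51.6.
From dx/dt = 0: 1.38(1 - x*/426) = 0.00403·51.6, giving x* = 426·(1 - 0.151) = 362.
From dy/dt = 0: 0.00109·362 - 0.117 = 0.0233z*, so z* = 0.277/0.0233 = 11.9.

x* ≈ 362, y* ≈ 51.6, z* ≈ 11.9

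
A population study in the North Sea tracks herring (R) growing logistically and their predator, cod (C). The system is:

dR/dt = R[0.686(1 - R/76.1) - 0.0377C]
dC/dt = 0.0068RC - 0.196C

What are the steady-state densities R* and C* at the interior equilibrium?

From dC/dt = 0 with C > 0: 0.0068R* = 0.196, so R* = 28.8.
Substitute into dR/dt = 0: 0.686(1 - 28.8/76.1) = 0.0377C*.
The bracket is 0.621, giving C* = 0.426/0.0377 = 11.3.

R* ≈ 28.8, C* ≈ 11.3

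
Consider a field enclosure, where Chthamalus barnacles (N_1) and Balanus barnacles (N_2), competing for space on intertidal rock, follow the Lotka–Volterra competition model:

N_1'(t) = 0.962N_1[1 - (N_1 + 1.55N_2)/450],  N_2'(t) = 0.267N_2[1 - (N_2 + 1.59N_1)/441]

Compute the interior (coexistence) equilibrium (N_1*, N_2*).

N_1* ≈ 159, N_2* ≈ 187

Setting both brackets to zero gives the nullclines N_1 + 1.55N_2 = 450 and 1.59N_1 + N_2 = 441.
Substituting N_2 = 441 - 1.59N_1 into the first: N_1(1 - 1.55·1.59) = 450 - 1.55·441.
So N_1* = -234/-1.46 = 159, and then N_2* = 441 - 1.59·159 = 187.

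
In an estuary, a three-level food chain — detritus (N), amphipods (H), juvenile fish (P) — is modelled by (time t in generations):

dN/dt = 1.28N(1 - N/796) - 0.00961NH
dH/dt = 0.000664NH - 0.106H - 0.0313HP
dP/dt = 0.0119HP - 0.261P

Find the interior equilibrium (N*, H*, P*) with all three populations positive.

N* ≈ 665, H* ≈ 21.9, P* ≈ 10.7

From dP/dt = 0: 0.0119H* = 0.261, so H* = 21.9.
From dN/dt = 0: 1.28(1 - N*/796) = 0.00961·21.9, giving N* = 796·(1 - 0.165) = 665.
From dH/dt = 0: 0.000664·665 - 0.106 = 0.0313P*, so P* = 0.336/0.0313 = 10.7.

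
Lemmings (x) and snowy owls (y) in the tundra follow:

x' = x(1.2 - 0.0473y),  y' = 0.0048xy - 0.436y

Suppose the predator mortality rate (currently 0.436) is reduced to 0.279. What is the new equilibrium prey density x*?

At the interior fixed point, setting dy/dt = 0 with y > 0 fixes x* = (predator death rate)/(xy coefficient) — independent of the other coefficients.
With the change, x* = 0.279/0.0048 = 58.1; it falls from 90.8.

x* ≈ 58.1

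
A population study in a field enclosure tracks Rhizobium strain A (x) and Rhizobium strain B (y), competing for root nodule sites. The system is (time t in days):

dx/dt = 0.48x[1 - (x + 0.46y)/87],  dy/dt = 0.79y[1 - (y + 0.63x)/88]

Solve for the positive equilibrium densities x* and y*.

x* ≈ 65.5, y* ≈ 46.7

Setting both brackets to zero gives the nullclines x + 0.46y = 87 and 0.63x + y = 88.
Substituting y = 88 - 0.63x into the first: x(1 - 0.46·0.63) = 87 - 0.46·88.
So x* = 46.5/0.71 = 65.5, and then y* = 88 - 0.63·65.5 = 46.7.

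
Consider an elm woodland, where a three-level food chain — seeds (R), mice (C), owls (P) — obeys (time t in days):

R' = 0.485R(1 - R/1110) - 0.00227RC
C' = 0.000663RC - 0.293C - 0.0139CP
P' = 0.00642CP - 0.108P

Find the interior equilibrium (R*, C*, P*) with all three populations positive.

From dP/dt = 0: 0.00642C* = 0.108, so C* = 16.8.
From dR/dt = 0: 0.485(1 - R*/1110) = 0.00227·16.8, giving R* = 1110·(1 - 0.0787) = 1020.
From dC/dt = 0: 0.000663·1020 - 0.293 = 0.0139P*, so P* = 0.385/0.0139 = 27.7.

R* ≈ 1020, C* ≈ 16.8, P* ≈ 27.7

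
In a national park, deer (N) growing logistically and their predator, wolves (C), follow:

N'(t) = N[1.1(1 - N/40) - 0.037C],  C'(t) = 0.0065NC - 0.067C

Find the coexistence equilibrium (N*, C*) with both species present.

From dC/dt = 0 with C > 0: 0.0065N* = 0.067, so N* = 10.3.
Substitute into dN/dt = 0: 1.1(1 - 10.3/40) = 0.037C*.
The bracket is 0.742, giving C* = 0.817/0.037 = 22.1.

N* ≈ 10.3, C* ≈ 22.1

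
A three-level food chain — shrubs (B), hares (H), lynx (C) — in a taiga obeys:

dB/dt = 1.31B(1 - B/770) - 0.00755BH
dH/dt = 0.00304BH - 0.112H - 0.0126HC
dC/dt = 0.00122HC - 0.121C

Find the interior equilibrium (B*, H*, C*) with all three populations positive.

B* ≈ 330, H* ≈ 99.2, C* ≈ 70.7

From dC/dt = 0: 0.00122H* = 0.121, so H* = 99.2.
From dB/dt = 0: 1.31(1 - B*/770) = 0.00755·99.2, giving B* = 770·(1 - 0.572) = 330.
From dH/dt = 0: 0.00304·330 - 0.112 = 0.0126C*, so C* = 0.891/0.0126 = 70.7.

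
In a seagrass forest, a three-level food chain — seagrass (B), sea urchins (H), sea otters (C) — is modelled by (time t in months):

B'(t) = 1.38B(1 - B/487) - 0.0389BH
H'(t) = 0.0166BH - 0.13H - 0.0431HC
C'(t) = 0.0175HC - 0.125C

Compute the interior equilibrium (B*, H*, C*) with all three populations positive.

From dC/dt = 0: 0.0175H* = 0.125, so H* = 7.14.
From dB/dt = 0: 1.38(1 - B*/487) = 0.0389·7.14, giving B* = 487·(1 - 0.201) = 389.
From dH/dt = 0: 0.0166·389 - 0.13 = 0.0431C*, so C* = 6.33/0.0431 = 147.

B* ≈ 389, H* ≈ 7.14, C* ≈ 147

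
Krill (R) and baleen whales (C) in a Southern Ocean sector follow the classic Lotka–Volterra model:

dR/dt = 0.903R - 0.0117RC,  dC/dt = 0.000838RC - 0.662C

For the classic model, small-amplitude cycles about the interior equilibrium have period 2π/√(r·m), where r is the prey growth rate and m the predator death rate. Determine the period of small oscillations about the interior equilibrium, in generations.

T ≈ 8.13 generations

Here r = 0.903 and m = 0.662, so r·m = 0.598.
ω = √0.598 = 0.773 per generation, hence T = 2π/ω ≈ 8.13 generations.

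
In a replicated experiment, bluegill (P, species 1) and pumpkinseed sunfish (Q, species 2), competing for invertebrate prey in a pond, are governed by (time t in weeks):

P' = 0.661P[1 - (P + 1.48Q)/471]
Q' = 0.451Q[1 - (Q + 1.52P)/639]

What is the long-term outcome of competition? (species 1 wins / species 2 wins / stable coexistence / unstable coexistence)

unstable coexistence (outcome depends on initial conditions)

Compare the nullcline intercepts: K1/α12 = 471/1.48 = 318 < K2 = 639; K2/α21 = 639/1.52 = 420 < K1 = 471.
Since both are reversed, neither can invade when rare; the interior point is a saddle.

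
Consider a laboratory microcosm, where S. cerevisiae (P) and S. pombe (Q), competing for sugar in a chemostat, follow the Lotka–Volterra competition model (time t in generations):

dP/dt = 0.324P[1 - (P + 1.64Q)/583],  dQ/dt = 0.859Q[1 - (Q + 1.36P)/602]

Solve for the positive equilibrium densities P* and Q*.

Setting both brackets to zero gives the nullclines P + 1.64Q = 583 and 1.36P + Q = 602.
Substituting Q = 602 - 1.36P into the first: P(1 - 1.64·1.36) = 583 - 1.64·602.
So P* = -404/-1.23 = 329, and then Q* = 602 - 1.36·329 = 155.

P* ≈ 329, Q* ≈ 155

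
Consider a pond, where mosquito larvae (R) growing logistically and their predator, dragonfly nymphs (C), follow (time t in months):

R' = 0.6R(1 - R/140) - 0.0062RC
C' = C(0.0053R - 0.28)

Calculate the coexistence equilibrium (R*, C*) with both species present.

R* ≈ 52.8, C* ≈ 60.3

From dC/dt = 0 with C > 0: 0.0053R* = 0.28, so R* = 52.8.
Substitute into dR/dt = 0: 0.6(1 - 52.8/140) = 0.0062C*.
The bracket is 0.623, giving C* = 0.374/0.0062 = 60.3.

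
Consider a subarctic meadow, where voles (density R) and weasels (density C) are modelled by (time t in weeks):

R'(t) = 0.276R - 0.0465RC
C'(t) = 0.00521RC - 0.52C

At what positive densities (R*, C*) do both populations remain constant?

Set dC/dt = 0 with C > 0: 0.00521R - 0.52 = 0, so R* = 0.52/0.00521 = 99.8.
Set dR/dt = 0 with R > 0: 0.276 - 0.0465C = 0, so C* = 0.276/0.0465 = 5.94.

R* ≈ 99.8, C* ≈ 5.94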